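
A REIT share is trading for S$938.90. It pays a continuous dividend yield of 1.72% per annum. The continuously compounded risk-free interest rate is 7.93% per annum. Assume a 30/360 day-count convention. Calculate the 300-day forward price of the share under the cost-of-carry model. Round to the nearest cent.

S$988.77

F = S·e^((r − q)T) = 938.90 · e^((0.0793 − 0.0172) × 300/360)
= 938.90 · e^0.051750 = 938.90 × 1.053112
F = S$988.77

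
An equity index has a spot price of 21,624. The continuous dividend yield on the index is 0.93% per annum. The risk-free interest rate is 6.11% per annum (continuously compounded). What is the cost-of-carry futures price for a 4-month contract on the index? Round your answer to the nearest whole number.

22,001

F = S·e^((r − q)T) = 21624 · e^((0.0611 − 0.0093) × 4/12)
= 21624 · e^0.017267 = 21624 × 1.017417
F = 22,001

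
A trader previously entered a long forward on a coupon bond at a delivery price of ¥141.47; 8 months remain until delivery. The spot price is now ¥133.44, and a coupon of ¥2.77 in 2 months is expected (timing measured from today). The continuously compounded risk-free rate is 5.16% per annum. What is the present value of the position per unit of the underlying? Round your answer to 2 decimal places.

-¥5.99

PV(remaining coupons) I = 2.77·e^(−0.0516·2/12) = 2.7463
Current forward F = (S − I)·e^(rT) = (133.44 − 2.7463)·e^(0.0516·8/12) = 130.6937 × 1.034999 = 135.2678
Value (long) = (F − K)·e^(−rT) = (135.2678 − 141.47) × 0.966185 = -5.9925
Value = -¥5.99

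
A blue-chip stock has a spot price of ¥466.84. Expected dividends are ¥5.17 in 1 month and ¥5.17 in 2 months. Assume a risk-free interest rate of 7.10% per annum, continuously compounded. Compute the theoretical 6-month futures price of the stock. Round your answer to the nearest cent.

¥473.09

PV(dividends) I = 5.17·e^(−0.0710·1/12) + 5.17·e^(−0.0710·2/12)
I = 5.1395 + 5.1092 = 10.2487
F = (S − I)·e^(rT) = (466.84 − 10.2487) · e^(0.0710·6/12)
= 456.5913 · e^0.035500 = 456.5913 × 1.036138 = ¥473.09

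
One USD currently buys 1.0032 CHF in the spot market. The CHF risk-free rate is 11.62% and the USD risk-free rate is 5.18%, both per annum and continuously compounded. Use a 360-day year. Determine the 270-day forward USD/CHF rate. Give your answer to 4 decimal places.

F = S·e^((r_CHF − r_USD)T) = 1.0032 · e^((0.1162 − 0.0518) × 270/360)
= 1.0032 · e^0.048300 = 1.0032 × 1.049485
F = 1.0528 CHF per USD

1.0528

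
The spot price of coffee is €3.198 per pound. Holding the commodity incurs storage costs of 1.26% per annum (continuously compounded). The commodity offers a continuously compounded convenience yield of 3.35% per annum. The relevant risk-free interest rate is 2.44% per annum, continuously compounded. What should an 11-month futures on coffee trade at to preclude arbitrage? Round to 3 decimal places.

€3.208 per pound

Net carry = r + u − y = 0.0244 + 0.0126 − 0.0335 = 0.0035
F = S·e^((r+u−y)T) = 3.198 · e^(0.0035 × 11/12) = 3.198 · e^0.003208
= 3.198 × 1.003213 = €3.208 per pound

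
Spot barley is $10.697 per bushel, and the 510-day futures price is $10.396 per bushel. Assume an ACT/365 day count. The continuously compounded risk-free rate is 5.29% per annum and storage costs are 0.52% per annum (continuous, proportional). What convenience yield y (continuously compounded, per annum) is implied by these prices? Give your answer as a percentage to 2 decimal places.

7.85%

F = S·e^((r+u−y)T) ⇒ (r+u−y) = ln(F/S)/T
ln(10.396/10.697) = -0.028542; /T ⇒ -0.020427
y = r + u − ln(F/S)/T = 0.0529 + 0.0052 + 0.020427 = 0.078527
y = 7.85%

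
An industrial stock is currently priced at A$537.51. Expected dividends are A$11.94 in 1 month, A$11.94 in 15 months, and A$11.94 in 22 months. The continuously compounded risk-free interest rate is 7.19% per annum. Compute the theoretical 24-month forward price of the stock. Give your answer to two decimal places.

PV(dividends) I = 11.94·e^(−0.0719·1/12) + 11.94·e^(−0.0719·15/12) + 11.94·e^(−0.0719·22/12)
I = 11.8687 + 10.9137 + 10.4654 = 33.2478
F = (S − I)·e^(rT) = (537.51 − 33.2478) · e^(0.0719·24/12)
= 504.2622 · e^0.143800 = 504.2622 × 1.154653 = A$582.25

A$582.25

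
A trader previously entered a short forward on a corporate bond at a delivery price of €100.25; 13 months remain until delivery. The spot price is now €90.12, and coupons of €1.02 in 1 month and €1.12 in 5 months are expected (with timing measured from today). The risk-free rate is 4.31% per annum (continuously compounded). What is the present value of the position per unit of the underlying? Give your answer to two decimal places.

€7.67

PV(remaining coupons) I = 1.02·e^(−0.0431·1/12) + 1.12·e^(−0.0431·5/12) = 2.1164
Current forward F = (S − I)·e^(rT) = (90.12 − 2.1164)·e^(0.0431·13/12) = 88.0036 × 1.047799 = 92.2101
Value (long) = (F − K)·e^(−rT) = (92.2101 − 100.25) × 0.954382 = -7.6731
Short position value = −(long value) = €7.67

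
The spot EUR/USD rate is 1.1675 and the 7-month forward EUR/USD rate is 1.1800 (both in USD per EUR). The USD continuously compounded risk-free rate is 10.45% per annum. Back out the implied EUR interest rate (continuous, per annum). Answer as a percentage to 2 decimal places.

F = S·e^((r_USD − r_EUR)T) ⇒ r_EUR = r_USD − ln(F/S)/T
ln(1.1800/1.1675) = 0.010650; /(7/12) = 0.018257
r_EUR = 0.1045 − 0.018257 = 0.086243
r_EUR = 8.62%

8.62%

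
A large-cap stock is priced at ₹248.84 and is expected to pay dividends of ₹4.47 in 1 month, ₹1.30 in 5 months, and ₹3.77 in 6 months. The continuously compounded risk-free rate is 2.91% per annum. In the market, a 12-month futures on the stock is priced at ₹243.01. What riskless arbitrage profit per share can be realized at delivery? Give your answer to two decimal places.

PV(dividends) I = 4.47·e^(−0.0291·1/12) + 1.30·e^(−0.0291·5/12) + 3.77·e^(−0.0291·6/12) = 9.4590
Fair futures F* = (S − I)·e^(rT) = (248.84 − 9.4590)·e^0.029100 = 239.3810 × 1.029528 = 246.4494
Market ₹243.01 < fair 246.4494: forward underpriced → reverse cash-and-carry (short the stock, invest proceeds at r, pay the dividends, go long the forward).
Profit at T = |F_mkt − F*| = |243.01 − 246.4494| = ₹3.44 per share

₹3.44 per share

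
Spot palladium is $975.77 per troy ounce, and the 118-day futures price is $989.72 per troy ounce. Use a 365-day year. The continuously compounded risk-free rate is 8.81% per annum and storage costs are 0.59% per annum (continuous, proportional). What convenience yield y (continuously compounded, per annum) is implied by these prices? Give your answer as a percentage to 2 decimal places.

F = S·e^((r+u−y)T) ⇒ (r+u−y) = ln(F/S)/T
ln(989.72/975.77) = 0.014195; /T ⇒ 0.043908
y = r + u − ln(F/S)/T = 0.0881 + 0.0059 − 0.043908 = 0.050092
y = 5.01%

5.01%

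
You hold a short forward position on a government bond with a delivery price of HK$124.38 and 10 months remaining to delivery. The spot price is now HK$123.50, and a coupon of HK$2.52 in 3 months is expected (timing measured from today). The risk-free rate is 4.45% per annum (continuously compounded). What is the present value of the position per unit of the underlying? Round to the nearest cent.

PV(remaining coupons) I = 2.52·e^(−0.0445·3/12) = 2.4921
Current forward F = (S − I)·e^(rT) = (123.50 − 2.4921)·e^(0.0445·10/12) = 121.0079 × 1.037779 = 125.5795
Value (long) = (F − K)·e^(−rT) = (125.5795 − 124.38) × 0.963596 = 1.1558
Short position value = −(long value) = -HK$1.16

-HK$1.16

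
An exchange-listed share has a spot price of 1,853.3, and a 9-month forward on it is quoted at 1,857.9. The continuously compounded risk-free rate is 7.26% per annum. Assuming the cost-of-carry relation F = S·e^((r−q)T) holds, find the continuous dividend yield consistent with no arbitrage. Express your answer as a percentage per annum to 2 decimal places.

From F = S·e^((r−q)T): (r − q) = ln(F/S)/T
ln(1857.9/1853.3) = ln(1.002482) = 0.002479
(r − q) = 0.002479 / (9/12) = 0.003305
q = r − ln(F/S)/T = 0.0726 − 0.003305 = 0.069295
q = 6.93%

6.93%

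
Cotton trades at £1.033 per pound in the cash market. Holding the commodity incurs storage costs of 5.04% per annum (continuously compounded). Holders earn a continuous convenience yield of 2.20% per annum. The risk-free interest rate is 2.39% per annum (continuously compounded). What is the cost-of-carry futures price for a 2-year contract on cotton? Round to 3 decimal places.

Net carry = r + u − y = 0.0239 + 0.0504 − 0.0220 = 0.0523
F = S·e^((r+u−y)T) = 1.033 · e^(0.0523 × 2) = 1.033 · e^0.104600
= 1.033 × 1.110266 = £1.147 per pound

£1.147 per pound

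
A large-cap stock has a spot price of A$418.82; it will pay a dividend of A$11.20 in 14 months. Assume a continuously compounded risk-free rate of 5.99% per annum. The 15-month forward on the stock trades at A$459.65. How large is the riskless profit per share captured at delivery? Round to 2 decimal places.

PV(dividends) I = 11.20·e^(−0.0599·14/12) = 10.4440
Fair forward F* = (S − I)·e^(rT) = (418.82 − 10.4440)·e^0.074875 = 408.3760 × 1.077749 = 440.1268
Market A$459.65 > fair 440.1268: forward overpriced → cash-and-carry (borrow at r, buy the stock and collect the dividends, short the forward).
Profit at T = |F_mkt − F*| = |459.65 − 440.1268| = A$19.52 per share

A$19.52 per share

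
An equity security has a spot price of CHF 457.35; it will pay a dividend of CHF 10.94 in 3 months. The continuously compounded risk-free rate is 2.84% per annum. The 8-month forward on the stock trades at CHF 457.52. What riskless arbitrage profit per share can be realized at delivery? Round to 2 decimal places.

CHF 2.50 per share

PV(dividends) I = 10.94·e^(−0.0284·3/12) = 10.8626
Fair forward F* = (S − I)·e^(rT) = (457.35 − 10.8626)·e^0.018933 = 446.4874 × 1.019113 = 455.0211
Market CHF 457.52 > fair 455.0211: forward overpriced → cash-and-carry (borrow at r, buy the stock and collect the dividends, short the forward).
Profit at T = |F_mkt − F*| = |457.52 − 455.0211| = CHF 2.50 per share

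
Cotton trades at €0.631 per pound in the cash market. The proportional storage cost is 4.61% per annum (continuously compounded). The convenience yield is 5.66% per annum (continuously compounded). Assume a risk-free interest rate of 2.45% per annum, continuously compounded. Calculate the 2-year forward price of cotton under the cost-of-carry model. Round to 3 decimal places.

€0.649 per pound

Net carry = r + u − y = 0.0245 + 0.0461 − 0.0566 = 0.0140
F = S·e^((r+u−y)T) = 0.631 · e^(0.0140 × 2) = 0.631 · e^0.028000
= 0.631 × 1.028396 = €0.649 per pound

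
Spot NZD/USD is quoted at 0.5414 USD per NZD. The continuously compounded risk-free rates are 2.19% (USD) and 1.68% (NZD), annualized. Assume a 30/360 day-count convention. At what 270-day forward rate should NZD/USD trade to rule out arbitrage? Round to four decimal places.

0.5435

F = S·e^((r_USD − r_NZD)T) = 0.5414 · e^((0.0219 − 0.0168) × 270/360)
= 0.5414 · e^0.003825 = 0.5414 × 1.003832
F = 0.5435 USD per NZD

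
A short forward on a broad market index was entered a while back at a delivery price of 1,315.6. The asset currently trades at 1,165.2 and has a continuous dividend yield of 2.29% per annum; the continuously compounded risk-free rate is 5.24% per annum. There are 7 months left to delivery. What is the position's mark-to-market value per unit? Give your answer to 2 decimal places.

Current fair forward for the remaining 7 months: F = S·e^((r − q)·T), (r − q) = 0.0524 − 0.0229 = 0.0295
F = 1165.2 · e^(0.0295 × 7/12) = 1165.2 × 1.01735725 = 1185.4247
Value of long forward = (F − K)·e^(−rT) = (1185.4247 − 1315.6) · e^(−0.0524·7/12)
= -130.1753 × 0.96989577 = -126.26
Short position value = −(long value) = 126.26

126.26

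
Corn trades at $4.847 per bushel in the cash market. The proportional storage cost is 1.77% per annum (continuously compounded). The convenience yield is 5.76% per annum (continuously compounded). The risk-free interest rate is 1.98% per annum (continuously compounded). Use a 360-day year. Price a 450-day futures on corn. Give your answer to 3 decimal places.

Net carry = r + u − y = 0.0198 + 0.0177 − 0.0576 = -0.0201
F = S·e^((r+u−y)T) = 4.847 · e^(-0.0201 × 450/360) = 4.847 · e^-0.025125
= 4.847 × 0.975188 = $4.727 per bushel

$4.727 per bushel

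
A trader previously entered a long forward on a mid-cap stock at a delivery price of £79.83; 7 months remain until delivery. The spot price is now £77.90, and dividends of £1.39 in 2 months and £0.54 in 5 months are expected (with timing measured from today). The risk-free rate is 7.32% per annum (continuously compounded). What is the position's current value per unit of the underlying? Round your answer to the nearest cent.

PV(remaining dividends) I = 1.39·e^(−0.0732·2/12) + 0.54·e^(−0.0732·5/12) = 1.8969
Current forward F = (S − I)·e^(rT) = (77.90 − 1.8969)·e^(0.0732·7/12) = 76.0031 × 1.043625 = 79.3187
Value (long) = (F − K)·e^(−rT) = (79.3187 − 79.83) × 0.958199 = -0.4899
Value = -£0.49

-£0.49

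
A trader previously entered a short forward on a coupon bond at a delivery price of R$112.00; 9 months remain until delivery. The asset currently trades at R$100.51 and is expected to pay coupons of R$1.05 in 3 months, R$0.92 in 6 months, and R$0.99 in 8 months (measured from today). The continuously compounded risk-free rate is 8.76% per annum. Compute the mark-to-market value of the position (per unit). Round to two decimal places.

R$7.21

PV(remaining coupons) I = 1.05·e^(−0.0876·3/12) + 0.92·e^(−0.0876·6/12) + 0.99·e^(−0.0876·8/12) = 2.8417
Current forward F = (S − I)·e^(rT) = (100.51 − 2.8417)·e^(0.0876·9/12) = 97.6683 × 1.067906 = 104.3006
Value (long) = (F − K)·e^(−rT) = (104.3006 − 112.00) × 0.936412 = -7.2098
Short position value = −(long value) = R$7.21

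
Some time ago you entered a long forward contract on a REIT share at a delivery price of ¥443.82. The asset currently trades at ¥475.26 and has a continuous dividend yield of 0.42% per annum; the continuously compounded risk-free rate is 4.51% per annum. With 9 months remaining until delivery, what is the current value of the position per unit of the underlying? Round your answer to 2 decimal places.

¥44.71

Current fair forward for the remaining 9 months: F = S·e^((r − q)·T), (r − q) = 0.0451 − 0.0042 = 0.0409
F = 475.26 · e^(0.0409 × 9/12) = 475.26 × 1.031150 = 490.0643
Value of long forward = (F − K)·e^(−rT) = (490.0643 − 443.82) · e^(−0.0451·9/12)
= 46.2443 × 0.966741 = 44.71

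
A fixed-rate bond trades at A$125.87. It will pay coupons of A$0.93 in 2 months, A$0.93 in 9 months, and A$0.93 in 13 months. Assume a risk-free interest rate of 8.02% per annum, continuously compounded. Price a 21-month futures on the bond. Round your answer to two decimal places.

A$141.79

PV(coupons) I = 0.93·e^(−0.0802·2/12) + 0.93·e^(−0.0802·9/12) + 0.93·e^(−0.0802·13/12)
I = 0.9177 + 0.8757 + 0.8526 = 2.6460
F = (S − I)·e^(rT) = (125.87 − 2.6460) · e^(0.0802·21/12)
= 123.2240 · e^0.140350 = 123.2240 × 1.150676 = A$141.79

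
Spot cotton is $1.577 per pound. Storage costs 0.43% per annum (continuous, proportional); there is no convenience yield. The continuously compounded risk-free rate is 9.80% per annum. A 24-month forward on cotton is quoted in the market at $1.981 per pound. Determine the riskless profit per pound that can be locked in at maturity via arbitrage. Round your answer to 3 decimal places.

Fair forward: F* = S·e^(carry·T), with carry = (r + u) = 0.0980 + 0.0043 = 0.1023
F* = 1.577 · e^(0.1023 × 24/12) = 1.577 · e^0.204600 = 1.577 × 1.227034 = $1.9350
Market $1.981 > fair $1.9350: forward overpriced → cash-and-carry (buy spot, short the forward).
At maturity, profit = |F_mkt − F*| = |1.981 − 1.9350| = $0.046 per pound

$0.046 per pound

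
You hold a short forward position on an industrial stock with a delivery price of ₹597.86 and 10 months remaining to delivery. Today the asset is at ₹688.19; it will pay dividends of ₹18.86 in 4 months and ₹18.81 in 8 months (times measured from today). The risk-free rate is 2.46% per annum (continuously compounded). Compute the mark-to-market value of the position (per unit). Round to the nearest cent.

PV(remaining dividends) I = 18.86·e^(−0.0246·4/12) + 18.81·e^(−0.0246·8/12) = 37.2100
Current forward F = (S − I)·e^(rT) = (688.19 − 37.2100)·e^(0.0246·10/12) = 650.9800 × 1.020712 = 664.4631
Value (long) = (F − K)·e^(−rT) = (664.4631 − 597.86) × 0.979709 = 65.2517
Short position value = −(long value) = -₹65.25

-₹65.25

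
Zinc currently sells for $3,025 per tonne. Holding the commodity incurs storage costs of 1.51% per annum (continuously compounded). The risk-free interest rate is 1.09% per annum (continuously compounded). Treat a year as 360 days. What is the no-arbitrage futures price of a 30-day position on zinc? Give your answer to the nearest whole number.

Net carry = r + u − y = 0.0109 + 0.0151 − 0.0000 = 0.0260
F = S·e^((r+u−y)T) = 3025 · e^(0.0260 × 30/360) = 3025 · e^0.002167
= 3025 × 1.002169 = $3,032 per tonne

$3,032 per tonne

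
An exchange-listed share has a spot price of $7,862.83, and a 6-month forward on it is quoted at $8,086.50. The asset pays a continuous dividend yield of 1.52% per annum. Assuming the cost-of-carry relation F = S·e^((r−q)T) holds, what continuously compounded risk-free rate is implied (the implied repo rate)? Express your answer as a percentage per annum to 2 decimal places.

7.13%

From F = S·e^((r−q)T): (r − q) = ln(F/S)/T
ln(8086.50/7862.83) = ln(1.028447) = 0.028050
(r − q) = 0.028050 / (6/12) = 0.056100
r = ln(F/S)/T + q = 0.056100 + 0.0152 = 0.071300
r = 7.13%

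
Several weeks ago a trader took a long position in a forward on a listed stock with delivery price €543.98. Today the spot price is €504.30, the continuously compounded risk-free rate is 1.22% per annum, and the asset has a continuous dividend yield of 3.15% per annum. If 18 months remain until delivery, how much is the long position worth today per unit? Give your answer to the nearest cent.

Current fair forward for the remaining 18 months: F = S·e^((r − q)·T), (r − q) = 0.0122 − 0.0315 = -0.0193
F = 504.30 · e^(-0.0193 × 18/12) = 504.30 × 0.971465 = 489.9098
Value of long forward = (F − K)·e^(−rT) = (489.9098 − 543.98) · e^(−0.0122·18/12)
= -54.0702 × 0.981866 = -53.09

-€53.09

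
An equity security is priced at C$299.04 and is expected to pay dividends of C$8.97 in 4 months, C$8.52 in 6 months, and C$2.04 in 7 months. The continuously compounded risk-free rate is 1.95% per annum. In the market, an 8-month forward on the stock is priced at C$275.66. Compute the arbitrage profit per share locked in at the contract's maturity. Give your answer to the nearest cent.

C$7.67 per share

PV(dividends) I = 8.97·e^(−0.0195·4/12) + 8.52·e^(−0.0195·6/12) + 2.04·e^(−0.0195·7/12) = 19.3661
Fair forward F* = (S − I)·e^(rT) = (299.04 − 19.3661)·e^0.013000 = 279.6739 × 1.013085 = 283.3334
Market C$275.66 < fair 283.3334: forward underpriced → reverse cash-and-carry (short the stock, invest proceeds at r, pay the dividends, go long the forward).
Profit at T = |F_mkt − F*| = |275.66 − 283.3334| = C$7.67 per share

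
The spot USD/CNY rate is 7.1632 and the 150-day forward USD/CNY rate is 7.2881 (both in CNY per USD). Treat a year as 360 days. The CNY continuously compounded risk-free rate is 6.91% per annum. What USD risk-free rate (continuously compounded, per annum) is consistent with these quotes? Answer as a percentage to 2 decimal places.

2.76%

F = S·e^((r_CNY − r_USD)T) ⇒ r_USD = r_CNY − ln(F/S)/T
ln(7.2881/7.1632) = 0.017286; /(150/360) = 0.041486
r_USD = 0.0691 − 0.041486 = 0.027614
r_USD = 2.76%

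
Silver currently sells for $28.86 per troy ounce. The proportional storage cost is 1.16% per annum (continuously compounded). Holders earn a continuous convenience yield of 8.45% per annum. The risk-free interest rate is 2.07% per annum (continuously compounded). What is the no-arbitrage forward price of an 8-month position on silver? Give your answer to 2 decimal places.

Net carry = r + u − y = 0.0207 + 0.0116 − 0.0845 = -0.0522
F = S·e^((r+u−y)T) = 28.86 · e^(-0.0522 × 8/12) = 28.86 · e^-0.034800
= 28.86 × 0.965799 = $27.87 per troy ounce

$27.87 per troy ounce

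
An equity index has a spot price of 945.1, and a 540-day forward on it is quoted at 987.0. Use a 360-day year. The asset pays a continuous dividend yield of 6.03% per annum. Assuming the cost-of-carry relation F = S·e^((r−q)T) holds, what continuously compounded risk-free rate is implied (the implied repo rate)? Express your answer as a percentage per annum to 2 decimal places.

From F = S·e^((r−q)T): (r − q) = ln(F/S)/T
ln(987.0/945.1) = ln(1.044334) = 0.043379
(r − q) = 0.043379 / (540/360) = 0.028919
r = ln(F/S)/T + q = 0.028919 + 0.0603 = 0.089219
r = 8.92%

8.92%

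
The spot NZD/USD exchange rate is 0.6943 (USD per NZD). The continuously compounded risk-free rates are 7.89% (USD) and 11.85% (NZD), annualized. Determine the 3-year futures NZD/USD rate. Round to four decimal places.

0.6165

F = S·e^((r_USD − r_NZD)T) = 0.6943 · e^((0.0789 − 0.1185) × 3)
= 0.6943 · e^-0.118800 = 0.6943 × 0.887985
F = 0.6165 USD per NZD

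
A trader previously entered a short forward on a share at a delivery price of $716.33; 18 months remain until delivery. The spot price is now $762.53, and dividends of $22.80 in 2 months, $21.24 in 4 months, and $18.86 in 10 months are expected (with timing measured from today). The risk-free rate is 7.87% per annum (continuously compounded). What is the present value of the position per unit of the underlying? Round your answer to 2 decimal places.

PV(remaining dividends) I = 22.80·e^(−0.0787·2/12) + 21.24·e^(−0.0787·4/12) + 18.86·e^(−0.0787·10/12) = 60.8557
Current forward F = (S − I)·e^(rT) = (762.53 − 60.8557)·e^(0.0787·18/12) = 701.6743 × 1.125300 = 789.5941
Value (long) = (F − K)·e^(−rT) = (789.5941 − 716.33) × 0.888652 = 65.1063
Short position value = −(long value) = -$65.11

-$65.11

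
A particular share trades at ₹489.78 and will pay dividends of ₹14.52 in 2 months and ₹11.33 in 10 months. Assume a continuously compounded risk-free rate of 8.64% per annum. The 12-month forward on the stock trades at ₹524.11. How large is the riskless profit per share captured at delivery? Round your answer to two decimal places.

PV(dividends) I = 14.52·e^(−0.0864·2/12) + 11.33·e^(−0.0864·10/12) = 24.8553
Fair forward F* = (S − I)·e^(rT) = (489.78 − 24.8553)·e^0.086400 = 464.9247 × 1.090242 = 506.8804
Market ₹524.11 > fair 506.8804: forward overpriced → cash-and-carry (borrow at r, buy the stock and collect the dividends, short the forward).
Profit at T = |F_mkt − F*| = |524.11 − 506.8804| = ₹17.23 per share

₹17.23 per share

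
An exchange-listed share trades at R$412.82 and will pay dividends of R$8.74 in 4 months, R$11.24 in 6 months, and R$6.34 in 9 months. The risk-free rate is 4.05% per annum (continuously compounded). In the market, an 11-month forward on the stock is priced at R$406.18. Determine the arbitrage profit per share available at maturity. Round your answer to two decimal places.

R$4.51 per share

PV(dividends) I = 8.74·e^(−0.0405·4/12) + 11.24·e^(−0.0405·6/12) + 6.34·e^(−0.0405·9/12) = 25.7878
Fair forward F* = (S − I)·e^(rT) = (412.82 − 25.7878)·e^0.037125 = 387.0322 × 1.037823 = 401.6709
Market R$406.18 > fair 401.6709: forward overpriced → cash-and-carry (borrow at r, buy the stock and collect the dividends, short the forward).
Profit at T = |F_mkt − F*| = |406.18 − 401.6709| = R$4.51 per share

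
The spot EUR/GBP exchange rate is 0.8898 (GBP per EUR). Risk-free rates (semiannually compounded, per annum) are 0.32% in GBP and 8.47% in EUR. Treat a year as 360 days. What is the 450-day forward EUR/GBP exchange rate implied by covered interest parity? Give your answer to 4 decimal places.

By covered interest parity, F = S · (1+r_GBP/2)^(2T) / (1+r_EUR/2)^(2T)
= 0.8898 × 1.004005 / 1.109261 = 0.8898 × 0.905112
F = 0.8054 GBP per EUR

0.8054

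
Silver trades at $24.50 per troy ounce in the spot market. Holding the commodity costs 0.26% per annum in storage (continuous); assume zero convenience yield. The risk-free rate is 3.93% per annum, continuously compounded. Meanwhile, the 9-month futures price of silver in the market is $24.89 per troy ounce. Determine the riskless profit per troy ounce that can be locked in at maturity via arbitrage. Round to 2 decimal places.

Fair futures: F* = S·e^(carry·T), with carry = (r + u) = 0.0393 + 0.0026 = 0.0419
F* = 24.50 · e^(0.0419 × 9/12) = 24.50 · e^0.031425 = 24.50 × 1.031924 = $25.2821
Market $24.89 < fair $25.2821: forward underpriced → reverse cash-and-carry (short spot, go long the forward).
At maturity, profit = |F_mkt − F*| = |24.89 − 25.2821| = $0.39 per troy ounce

$0.39 per troy ounce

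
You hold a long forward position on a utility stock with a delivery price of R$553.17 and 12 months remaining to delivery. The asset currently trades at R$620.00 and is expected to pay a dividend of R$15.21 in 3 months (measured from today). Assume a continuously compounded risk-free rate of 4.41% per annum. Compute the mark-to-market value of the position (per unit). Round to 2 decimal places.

R$75.65

PV(remaining dividends) I = 15.21·e^(−0.0441·3/12) = 15.0432
Current forward F = (S − I)·e^(rT) = (620.00 − 15.0432)·e^(0.0441·12/12) = 604.9568 × 1.045087 = 632.2325
Value (long) = (F − K)·e^(−rT) = (632.2325 − 553.17) × 0.956858 = 75.6516
Value = R$75.65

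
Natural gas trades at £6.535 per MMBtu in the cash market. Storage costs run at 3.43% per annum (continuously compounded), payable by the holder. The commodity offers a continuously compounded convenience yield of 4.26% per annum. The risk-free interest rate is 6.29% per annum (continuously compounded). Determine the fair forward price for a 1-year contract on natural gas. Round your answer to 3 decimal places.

Net carry = r + u − y = 0.0629 + 0.0343 − 0.0426 = 0.0546
F = S·e^((r+u−y)T) = 6.535 · e^(0.0546 × 1) = 6.535 · e^0.054600
= 6.535 × 1.056118 = £6.902 per MMBtu

£6.902 per MMBtu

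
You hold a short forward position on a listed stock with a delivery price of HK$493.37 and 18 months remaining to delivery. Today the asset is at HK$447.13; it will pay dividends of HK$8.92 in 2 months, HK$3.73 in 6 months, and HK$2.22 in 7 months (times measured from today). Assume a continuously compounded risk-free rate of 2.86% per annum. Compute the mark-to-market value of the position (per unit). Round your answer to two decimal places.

PV(remaining dividends) I = 8.92·e^(−0.0286·2/12) + 3.73·e^(−0.0286·6/12) + 2.22·e^(−0.0286·7/12) = 14.7379
Current forward F = (S − I)·e^(rT) = (447.13 − 14.7379)·e^(0.0286·18/12) = 432.3921 × 1.043834 = 451.3456
Value (long) = (F − K)·e^(−rT) = (451.3456 − 493.37) × 0.958007 = -40.2597
Short position value = −(long value) = HK$40.26

HK$40.26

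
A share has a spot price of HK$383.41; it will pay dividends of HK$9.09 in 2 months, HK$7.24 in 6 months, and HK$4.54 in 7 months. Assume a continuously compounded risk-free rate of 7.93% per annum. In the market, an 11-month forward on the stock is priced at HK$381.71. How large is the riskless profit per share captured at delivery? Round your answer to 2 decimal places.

HK$8.82 per share

PV(dividends) I = 9.09·e^(−0.0793·2/12) + 7.24·e^(−0.0793·6/12) + 4.54·e^(−0.0793·7/12) = 20.2640
Fair forward F* = (S − I)·e^(rT) = (383.41 − 20.2640)·e^0.072692 = 363.1460 × 1.075399 = 390.5268
Market HK$381.71 < fair 390.5268: forward underpriced → reverse cash-and-carry (short the stock, invest proceeds at r, pay the dividends, go long the forward).
Profit at T = |F_mkt − F*| = |381.71 − 390.5268| = HK$8.82 per share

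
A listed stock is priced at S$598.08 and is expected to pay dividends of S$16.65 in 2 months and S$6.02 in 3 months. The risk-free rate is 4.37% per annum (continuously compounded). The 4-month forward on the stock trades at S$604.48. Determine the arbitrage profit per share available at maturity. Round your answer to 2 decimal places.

PV(dividends) I = 16.65·e^(−0.0437·2/12) + 6.02·e^(−0.0437·3/12) = 22.4838
Fair forward F* = (S − I)·e^(rT) = (598.08 − 22.4838)·e^0.014567 = 575.5962 × 1.014674 = 584.0425
Market S$604.48 > fair 584.0425: forward overpriced → cash-and-carry (borrow at r, buy the stock and collect the dividends, short the forward).
Profit at T = |F_mkt − F*| = |604.48 − 584.0425| = S$20.44 per share

S$20.44 per share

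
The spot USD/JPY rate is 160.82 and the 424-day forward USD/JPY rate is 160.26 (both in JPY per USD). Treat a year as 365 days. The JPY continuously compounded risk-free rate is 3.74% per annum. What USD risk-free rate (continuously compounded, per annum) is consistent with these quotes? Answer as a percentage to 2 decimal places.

F = S·e^((r_JPY − r_USD)T) ⇒ r_USD = r_JPY − ln(F/S)/T
ln(160.26/160.82) = -0.003488; /(424/365) = -0.003003
r_USD = 0.0374 + 0.003003 = 0.040403
r_USD = 4.04%

4.04%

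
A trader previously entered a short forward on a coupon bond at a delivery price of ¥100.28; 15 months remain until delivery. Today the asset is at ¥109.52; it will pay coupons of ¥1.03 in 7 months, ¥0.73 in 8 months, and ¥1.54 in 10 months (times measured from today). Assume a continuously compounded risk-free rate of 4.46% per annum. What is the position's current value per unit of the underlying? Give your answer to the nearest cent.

-¥11.48

PV(remaining coupons) I = 1.03·e^(−0.0446·7/12) + 0.73·e^(−0.0446·8/12) + 1.54·e^(−0.0446·10/12) = 3.1960
Current forward F = (S − I)·e^(rT) = (109.52 − 3.1960)·e^(0.0446·15/12) = 106.3240 × 1.057333 = 112.4199
Value (long) = (F − K)·e^(−rT) = (112.4199 − 100.28) × 0.945776 = 11.4816
Short position value = −(long value) = -¥11.48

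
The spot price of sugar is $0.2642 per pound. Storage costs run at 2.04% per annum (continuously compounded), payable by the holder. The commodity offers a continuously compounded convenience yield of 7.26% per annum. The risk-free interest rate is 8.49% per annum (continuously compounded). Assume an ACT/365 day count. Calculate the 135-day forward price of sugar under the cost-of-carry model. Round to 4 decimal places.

Net carry = r + u − y = 0.0849 + 0.0204 − 0.0726 = 0.0327
F = S·e^((r+u−y)T) = 0.2642 · e^(0.0327 × 135/365) = 0.2642 · e^0.012095
= 0.2642 × 1.012168 = $0.2674 per pound

$0.2674 per pound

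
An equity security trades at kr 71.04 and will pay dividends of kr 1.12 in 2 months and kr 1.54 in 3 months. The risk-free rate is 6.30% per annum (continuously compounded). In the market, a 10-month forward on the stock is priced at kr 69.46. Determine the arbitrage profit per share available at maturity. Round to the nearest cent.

kr 2.64 per share

PV(dividends) I = 1.12·e^(−0.0630·2/12) + 1.54·e^(−0.0630·3/12) = 2.6242
Fair forward F* = (S − I)·e^(rT) = (71.04 − 2.6242)·e^0.052500 = 68.4158 × 1.053903 = 72.1036
Market kr 69.46 < fair 72.1036: forward underpriced → reverse cash-and-carry (short the stock, invest proceeds at r, pay the dividends, go long the forward).
Profit at T = |F_mkt − F*| = |69.46 − 72.1036| = kr 2.64 per share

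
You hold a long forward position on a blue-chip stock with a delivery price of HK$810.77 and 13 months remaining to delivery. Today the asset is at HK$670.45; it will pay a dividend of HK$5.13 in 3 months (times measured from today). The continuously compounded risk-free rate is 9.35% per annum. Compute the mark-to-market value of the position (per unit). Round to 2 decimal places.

PV(remaining dividends) I = 5.13·e^(−0.0935·3/12) = 5.0115
Current forward F = (S − I)·e^(rT) = (670.45 − 5.0115)·e^(0.0935·13/12) = 665.4385 × 1.106599 = 736.3736
Value (long) = (F − K)·e^(−rT) = (736.3736 − 810.77) × 0.903669 = -67.2297
Value = -HK$67.23

-HK$67.23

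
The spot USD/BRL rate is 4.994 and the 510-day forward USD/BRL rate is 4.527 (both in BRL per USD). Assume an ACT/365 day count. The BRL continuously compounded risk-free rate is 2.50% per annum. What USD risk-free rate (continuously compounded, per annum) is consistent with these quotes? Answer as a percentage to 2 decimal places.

9.53%

F = S·e^((r_BRL − r_USD)T) ⇒ r_USD = r_BRL − ln(F/S)/T
ln(4.527/4.994) = -0.098178; /(510/365) = -0.070265
r_USD = 0.0250 + 0.070265 = 0.095265
r_USD = 9.53%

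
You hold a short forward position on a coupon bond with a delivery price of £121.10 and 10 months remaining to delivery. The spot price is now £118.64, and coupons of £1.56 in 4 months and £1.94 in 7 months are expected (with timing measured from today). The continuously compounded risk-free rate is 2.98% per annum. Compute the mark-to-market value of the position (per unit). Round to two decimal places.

£2.94

PV(remaining coupons) I = 1.56·e^(−0.0298·4/12) + 1.94·e^(−0.0298·7/12) = 3.4511
Current forward F = (S − I)·e^(rT) = (118.64 − 3.4511)·e^(0.0298·10/12) = 115.1889 × 1.025144 = 118.0852
Value (long) = (F − K)·e^(−rT) = (118.0852 − 121.10) × 0.975472 = -2.9409
Short position value = −(long value) = £2.94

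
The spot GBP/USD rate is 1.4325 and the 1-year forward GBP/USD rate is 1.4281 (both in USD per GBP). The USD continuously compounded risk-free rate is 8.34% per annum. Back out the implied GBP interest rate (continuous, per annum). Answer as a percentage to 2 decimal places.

F = S·e^((r_USD − r_GBP)T) ⇒ r_GBP = r_USD − ln(F/S)/T
ln(1.4281/1.4325) = -0.003076; /(1) = -0.003076
r_GBP = 0.0834 + 0.003076 = 0.086476
r_GBP = 8.65%

8.65%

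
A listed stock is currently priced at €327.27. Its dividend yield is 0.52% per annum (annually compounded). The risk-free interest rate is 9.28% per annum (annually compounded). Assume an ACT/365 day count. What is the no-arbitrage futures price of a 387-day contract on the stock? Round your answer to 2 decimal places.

F = S · (1+r)^T / (1+q)^T
= 327.27 × 1.098661 / 1.005514 = 327.27 × 1.092636
F = €357.59

€357.59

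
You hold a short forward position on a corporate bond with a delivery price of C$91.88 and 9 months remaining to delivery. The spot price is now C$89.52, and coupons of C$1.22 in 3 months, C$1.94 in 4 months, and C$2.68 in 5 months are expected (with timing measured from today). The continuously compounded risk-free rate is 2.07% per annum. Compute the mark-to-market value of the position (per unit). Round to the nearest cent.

PV(remaining coupons) I = 1.22·e^(−0.0207·3/12) + 1.94·e^(−0.0207·4/12) + 2.68·e^(−0.0207·5/12) = 5.7973
Current forward F = (S − I)·e^(rT) = (89.52 − 5.7973)·e^(0.0207·9/12) = 83.7227 × 1.015646 = 85.0326
Value (long) = (F − K)·e^(−rT) = (85.0326 − 91.88) × 0.984595 = -6.7419
Short position value = −(long value) = C$6.74

C$6.74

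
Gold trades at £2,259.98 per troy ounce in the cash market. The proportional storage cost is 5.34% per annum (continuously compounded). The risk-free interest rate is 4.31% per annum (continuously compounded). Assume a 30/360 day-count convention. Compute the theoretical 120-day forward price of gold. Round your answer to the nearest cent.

£2,333.86 per troy ounce

Net carry = r + u − y = 0.0431 + 0.0534 − 0.0000 = 0.0965
F = S·e^((r+u−y)T) = 2259.98 · e^(0.0965 × 120/360) = 2259.98 · e^0.03216667
= 2259.98 × 1.03268961 = £2,333.86 per troy ounce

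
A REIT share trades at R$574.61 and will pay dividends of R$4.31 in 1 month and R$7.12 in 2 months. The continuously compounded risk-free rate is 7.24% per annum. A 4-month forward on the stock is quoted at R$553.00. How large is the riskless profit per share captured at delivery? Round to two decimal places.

R$24.05 per share

PV(dividends) I = 4.31·e^(−0.0724·1/12) + 7.12·e^(−0.0724·2/12) = 11.3187
Fair forward F* = (S − I)·e^(rT) = (574.61 − 11.3187)·e^0.024133 = 563.2913 × 1.024427 = 577.0508
Market R$553.00 < fair 577.0508: forward underpriced → reverse cash-and-carry (short the stock, invest proceeds at r, pay the dividends, go long the forward).
Profit at T = |F_mkt − F*| = |553.00 − 577.0508| = R$24.05 per share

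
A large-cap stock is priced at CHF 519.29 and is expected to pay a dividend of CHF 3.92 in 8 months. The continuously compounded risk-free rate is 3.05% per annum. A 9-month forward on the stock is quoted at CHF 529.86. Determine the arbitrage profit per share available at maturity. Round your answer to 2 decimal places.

CHF 2.48 per share

PV(dividends) I = 3.92·e^(−0.0305·8/12) = 3.8411
Fair forward F* = (S − I)·e^(rT) = (519.29 − 3.8411)·e^0.022875 = 515.4489 × 1.023139 = 527.3759
Market CHF 529.86 > fair 527.3759: forward overpriced → cash-and-carry (borrow at r, buy the stock and collect the dividends, short the forward).
Profit at T = |F_mkt − F*| = |529.86 − 527.3759| = CHF 2.48 per share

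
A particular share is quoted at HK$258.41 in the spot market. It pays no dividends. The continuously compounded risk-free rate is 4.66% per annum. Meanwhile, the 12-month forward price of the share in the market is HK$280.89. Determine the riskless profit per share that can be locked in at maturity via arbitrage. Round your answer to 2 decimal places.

Fair forward: F* = S·e^(carry·T), with carry = r = 0.0466
F* = 258.41 · e^(0.0466 × 12/12) = 258.41 · e^0.046600 = 258.41 × 1.047703 = HK$270.7369
Market HK$280.89 > fair HK$270.7369: forward overpriced → cash-and-carry (buy spot, short the forward).
At maturity, profit = |F_mkt − F*| = |280.89 − 270.7369| = HK$10.15 per share

HK$10.15 per share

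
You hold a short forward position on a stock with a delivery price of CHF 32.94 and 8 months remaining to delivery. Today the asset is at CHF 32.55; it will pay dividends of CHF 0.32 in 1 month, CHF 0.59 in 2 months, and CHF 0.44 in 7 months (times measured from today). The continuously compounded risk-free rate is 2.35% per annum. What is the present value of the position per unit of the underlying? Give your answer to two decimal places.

PV(remaining dividends) I = 0.32·e^(−0.0235·1/12) + 0.59·e^(−0.0235·2/12) + 0.44·e^(−0.0235·7/12) = 1.3411
Current forward F = (S − I)·e^(rT) = (32.55 − 1.3411)·e^(0.0235·8/12) = 31.2089 × 1.015790 = 31.7017
Value (long) = (F − K)·e^(−rT) = (31.7017 − 32.94) × 0.984455 = -1.2191
Short position value = −(long value) = CHF 1.22

CHF 1.22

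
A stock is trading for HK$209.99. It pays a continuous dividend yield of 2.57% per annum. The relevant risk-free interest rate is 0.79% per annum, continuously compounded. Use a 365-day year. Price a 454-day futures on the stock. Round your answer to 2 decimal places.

HK$205.39

F = S·e^((r − q)T) = 209.99 · e^((0.0079 − 0.0257) × 454/365)
= 209.99 · e^-0.022140 = 209.99 × 0.978103
F = HK$205.39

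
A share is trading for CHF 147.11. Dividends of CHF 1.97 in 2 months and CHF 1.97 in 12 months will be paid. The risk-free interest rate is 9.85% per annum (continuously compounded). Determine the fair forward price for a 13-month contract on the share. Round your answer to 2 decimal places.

CHF 159.53

PV(dividends) I = 1.97·e^(−0.0985·2/12) + 1.97·e^(−0.0985·12/12)
I = 1.9379 + 1.7852 = 3.7231
F = (S − I)·e^(rT) = (147.11 − 3.7231) · e^(0.0985·13/12)
= 143.3869 · e^0.106708 = 143.3869 × 1.112609 = CHF 159.53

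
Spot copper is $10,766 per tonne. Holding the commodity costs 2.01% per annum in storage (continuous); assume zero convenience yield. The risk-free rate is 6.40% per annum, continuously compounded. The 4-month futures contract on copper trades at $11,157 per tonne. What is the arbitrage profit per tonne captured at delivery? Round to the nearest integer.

Fair futures: F* = S·e^(carry·T), with carry = (r + u) = 0.0640 + 0.0201 = 0.0841
F* = 10766 · e^(0.0841 × 4/12) = 10766 · e^0.028033 = 10766 × 1.028430 = $11072.0774
Market $11157 > fair $11072.0774: forward overpriced → cash-and-carry (buy spot, short the forward).
At maturity, profit = |F_mkt − F*| = |11157 − 11072.0774| = $85 per tonne

$85 per tonne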